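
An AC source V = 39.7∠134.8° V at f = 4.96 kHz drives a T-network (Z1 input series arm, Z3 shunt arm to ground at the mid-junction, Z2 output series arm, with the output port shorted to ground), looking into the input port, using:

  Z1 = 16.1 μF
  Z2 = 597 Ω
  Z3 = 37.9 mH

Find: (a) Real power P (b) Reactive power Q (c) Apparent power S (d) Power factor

Step 1 — Angular frequency: ω = 2π·f = 2π·4960 = 3.116e+04 rad/s.
Step 2 — Component impedances:
  Z1: Z = 1/(jωC) = -j/(ω·C) = 0 - j1.993 Ω
  Z2: Z = R = 597 Ω
  Z3: Z = jωL = j·3.116e+04·0.0379 = 0 + j1181 Ω
Step 3 — With the output port shorted to ground, the output series arm Z2 runs from the junction to ground; the shunt arm Z3 also runs from the junction to ground. They appear in parallel: Z3 || Z2 = 475.5 + j240.3 Ω.
Step 4 — Series with input arm Z1: Z_in = Z1 + (Z3 || Z2) = 475.5 + j238.4 Ω = 531.9∠26.6° Ω.
Step 5 — Source phasor: V = 39.7∠134.8° V = -27.97 + j28.17 V.
Step 6 — Current: I = V / Z = -0.02328 + j0.07091 A = 0.07464∠108.2° A.
Step 7 — Complex power: S = V·I* = 2.649 + j1.328 VA.
Step 8 — Real power: P = Re(S) = 2.649 W.
Step 9 — Reactive power: Q = Im(S) = 1.328 VAR.
Step 10 — Apparent power: |S| = 2.963 VA.
Step 11 — Power factor: PF = P/|S| = 0.894 (lagging).

(a) P = 2.649 W  (b) Q = 1.328 VAR  (c) S = 2.963 VA  (d) PF = 0.894 (lagging)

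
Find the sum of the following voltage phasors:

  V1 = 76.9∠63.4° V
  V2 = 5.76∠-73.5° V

Step 1 — Convert each phasor to rectangular form:
  V1 = 76.9·(cos(63.4°) + j·sin(63.4°)) = 34.43 + j68.76 V
  V2 = 5.76·(cos(-73.5°) + j·sin(-73.5°)) = 1.636 - j5.523 V
Step 2 — Sum components: V_total = 36.07 + j63.24 V.
Step 3 — Convert to polar: |V_total| = 72.8 V, ∠V_total = 60.3°.

V_total = 72.8∠60.3° V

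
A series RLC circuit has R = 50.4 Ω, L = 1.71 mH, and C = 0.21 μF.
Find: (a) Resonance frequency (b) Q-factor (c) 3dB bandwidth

Step 1 — Resonance: ω₀ = 1/√(LC) = 1/√(0.00171·2.1e-07) = 5.277e+04 rad/s.
Step 2 — f₀ = ω₀/(2π) = 8399 Hz.
Step 3 — Series Q: Q = ω₀L/R = 5.277e+04·0.00171/50.4 = 1.79.
Step 4 — Bandwidth: Δω = ω₀/Q = 2.947e+04 rad/s; BW = Δω/(2π) = 4691 Hz.

(a) f₀ = 8399 Hz  (b) Q = 1.79  (c) BW = 4691 Hz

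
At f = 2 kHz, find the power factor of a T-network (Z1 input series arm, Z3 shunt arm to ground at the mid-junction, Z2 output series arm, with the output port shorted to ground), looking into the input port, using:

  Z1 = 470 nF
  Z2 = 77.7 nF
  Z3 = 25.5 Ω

Step 1 — Angular frequency: ω = 2π·f = 2π·2000 = 1.257e+04 rad/s.
Step 2 — Component impedances:
  Z1: Z = 1/(jωC) = -j/(ω·C) = 0 - j169.3 Ω
  Z2: Z = 1/(jωC) = -j/(ω·C) = 0 - j1024 Ω
  Z3: Z = R = 25.5 Ω
Step 3 — With the output port shorted to ground, the output series arm Z2 runs from the junction to ground; the shunt arm Z3 also runs from the junction to ground. They appear in parallel: Z3 || Z2 = 25.48 - j0.6345 Ω.
Step 4 — Series with input arm Z1: Z_in = Z1 + (Z3 || Z2) = 25.48 - j169.9 Ω = 171.8∠-81.5° Ω.
Step 5 — Power factor: PF = cos(φ) = Re(Z)/|Z| = 25.48/171.8 = 0.1483.
Step 6 — Type: Im(Z) = -169.9 ⇒ leading (phase φ = -81.5°).

PF = 0.1483 (leading, φ = -81.5°)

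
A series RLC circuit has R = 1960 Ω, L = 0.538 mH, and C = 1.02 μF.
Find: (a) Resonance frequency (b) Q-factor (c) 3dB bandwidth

Step 1 — Resonance: ω₀ = 1/√(LC) = 1/√(0.000538·1.02e-06) = 4.269e+04 rad/s.
Step 2 — f₀ = ω₀/(2π) = 6794 Hz.
Step 3 — Series Q: Q = ω₀L/R = 4.269e+04·0.000538/1960 = 0.01172.
Step 4 — Bandwidth: Δω = ω₀/Q = 3.643e+06 rad/s; BW = Δω/(2π) = 5.798e+05 Hz.

(a) f₀ = 6794 Hz  (b) Q = 0.01172  (c) BW = 5.798e+05 Hz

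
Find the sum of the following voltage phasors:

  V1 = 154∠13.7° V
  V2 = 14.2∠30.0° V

Step 1 — Convert each phasor to rectangular form:
  V1 = 154·(cos(13.7°) + j·sin(13.7°)) = 149.6 + j36.47 V
  V2 = 14.2·(cos(30.0°) + j·sin(30.0°)) = 12.3 + j7.1 V
Step 2 — Sum components: V_total = 161.9 + j43.57 V.
Step 3 — Convert to polar: |V_total| = 167.7 V, ∠V_total = 15.1°.

V_total = 167.7∠15.1° V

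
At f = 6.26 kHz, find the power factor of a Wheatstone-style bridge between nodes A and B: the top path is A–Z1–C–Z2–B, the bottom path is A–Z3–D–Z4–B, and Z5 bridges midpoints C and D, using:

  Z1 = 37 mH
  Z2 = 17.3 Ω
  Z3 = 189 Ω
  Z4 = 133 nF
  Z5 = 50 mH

Step 1 — Angular frequency: ω = 2π·f = 2π·6260 = 3.933e+04 rad/s.
Step 2 — Component impedances:
  Z1: Z = jωL = j·3.933e+04·0.037 = 0 + j1455 Ω
  Z2: Z = R = 17.3 Ω
  Z3: Z = R = 189 Ω
  Z4: Z = 1/(jωC) = -j/(ω·C) = 0 - j191.2 Ω
  Z5: Z = jωL = j·3.933e+04·0.05 = 0 + j1967 Ω
Step 3 — Bridge requires nodal analysis (the Z5 bridge couples midpoints C and D, so the two paths cannot be reduced to a simple series/parallel combination). Setting node B to ground and injecting 1 A at node A, the 3-node admittance system at A, C, D solves to V_A = Z_AB = 253.5 - j207.6 Ω = 327.7∠-39.3° Ω.
Step 4 — Power factor: PF = cos(φ) = Re(Z)/|Z| = 253.54/327.66 = 0.7738.
Step 5 — Type: Im(Z) = -207.6 ⇒ leading (phase φ = -39.3°).

PF = 0.7738 (leading, φ = -39.3°)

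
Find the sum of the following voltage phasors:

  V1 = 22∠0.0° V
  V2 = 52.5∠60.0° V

Step 1 — Convert each phasor to rectangular form:
  V1 = 22·(cos(0.0°) + j·sin(0.0°)) = 22 V
  V2 = 52.5·(cos(60.0°) + j·sin(60.0°)) = 26.25 + j45.47 V
Step 2 — Sum components: V_total = 48.25 + j45.47 V.
Step 3 — Convert to polar: |V_total| = 66.3 V, ∠V_total = 43.3°.

V_total = 66.3∠43.3° V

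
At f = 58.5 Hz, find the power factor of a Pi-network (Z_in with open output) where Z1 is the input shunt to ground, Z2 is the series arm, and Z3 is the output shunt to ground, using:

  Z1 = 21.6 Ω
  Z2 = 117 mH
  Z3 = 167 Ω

Step 1 — Angular frequency: ω = 2π·f = 2π·58.5 = 367.6 rad/s.
Step 2 — Component impedances:
  Z1: Z = R = 21.6 Ω
  Z2: Z = jωL = j·367.6·0.117 = 0 + j43.01 Ω
  Z3: Z = R = 167 Ω
Step 3 — With open output, the series arm Z2 and the output shunt Z3 appear in series to ground: Z2 + Z3 = 167 + j43.01 Ω.
Step 4 — Parallel with input shunt Z1: Z_in = Z1 || (Z2 + Z3) = 19.25 + j0.5362 Ω = 19.26∠1.6° Ω.
Step 5 — Power factor: PF = cos(φ) = Re(Z)/|Z| = 19.248/19.256 = 0.9996.
Step 6 — Type: Im(Z) = 0.5362 ⇒ lagging (phase φ = 1.6°).

PF = 0.9996 (lagging, φ = 1.6°)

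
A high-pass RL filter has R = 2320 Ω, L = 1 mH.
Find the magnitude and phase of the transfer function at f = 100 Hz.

Step 1 — Angular frequency: ω = 2π·100 = 628.3 rad/s.
Step 2 — Transfer function: H(jω) = jωL/(R + jωL).
Step 3 — Numerator jωL = j·0.6283; denominator R + jωL = 2320 + j0.6283.
Step 4 — H = 7.335e-08 + j0.0002708.
Step 5 — Magnitude: |H| = 0.0002708 (-71.3 dB); phase: φ = 90.0°.

|H| = 0.0002708 (-71.3 dB), φ = 90.0°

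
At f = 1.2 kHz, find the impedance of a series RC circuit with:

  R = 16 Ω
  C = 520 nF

Step 1 — Angular frequency: ω = 2π·f = 2π·1200 = 7540 rad/s.
Step 2 — Component impedances:
  R: Z = R = 16 Ω
  C: Z = 1/(jωC) = -j/(ω·C) = 0 - j255.1 Ω
Step 3 — Series combination: Z_total = R + C = 16 - j255.1 Ω = 255.6∠-86.4° Ω.

Z = 16 - j255.1 Ω = 255.6∠-86.4° Ω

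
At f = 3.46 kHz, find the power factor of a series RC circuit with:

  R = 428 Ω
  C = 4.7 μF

Step 1 — Angular frequency: ω = 2π·f = 2π·3460 = 2.174e+04 rad/s.
Step 2 — Component impedances:
  R: Z = R = 428 Ω
  C: Z = 1/(jωC) = -j/(ω·C) = 0 - j9.787 Ω
Step 3 — Series combination: Z_total = R + C = 428 - j9.787 Ω = 428.1∠-1.3° Ω.
Step 4 — Power factor: PF = cos(φ) = Re(Z)/|Z| = 428/428.11 = 0.9997.
Step 5 — Type: Im(Z) = -9.787 ⇒ leading (phase φ = -1.3°).

PF = 0.9997 (leading, φ = -1.3°)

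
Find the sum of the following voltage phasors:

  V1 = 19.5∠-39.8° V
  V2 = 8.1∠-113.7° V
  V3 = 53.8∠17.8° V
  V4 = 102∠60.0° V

Step 1 — Convert each phasor to rectangular form:
  V1 = 19.5·(cos(-39.8°) + j·sin(-39.8°)) = 14.98 - j12.48 V
  V2 = 8.1·(cos(-113.7°) + j·sin(-113.7°)) = -3.256 - j7.417 V
  V3 = 53.8·(cos(17.8°) + j·sin(17.8°)) = 51.22 + j16.45 V
  V4 = 102·(cos(60.0°) + j·sin(60.0°)) = 51 + j88.33 V
Step 2 — Sum components: V_total = 114 + j84.88 V.
Step 3 — Convert to polar: |V_total| = 142.1 V, ∠V_total = 36.7°.

V_total = 142.1∠36.7° V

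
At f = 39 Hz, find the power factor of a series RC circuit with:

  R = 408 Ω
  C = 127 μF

Step 1 — Angular frequency: ω = 2π·f = 2π·39 = 245 rad/s.
Step 2 — Component impedances:
  R: Z = R = 408 Ω
  C: Z = 1/(jωC) = -j/(ω·C) = 0 - j32.13 Ω
Step 3 — Series combination: Z_total = R + C = 408 - j32.13 Ω = 409.3∠-4.5° Ω.
Step 4 — Power factor: PF = cos(φ) = Re(Z)/|Z| = 408/409.26 = 0.9969.
Step 5 — Type: Im(Z) = -32.13 ⇒ leading (phase φ = -4.5°).

PF = 0.9969 (leading, φ = -4.5°)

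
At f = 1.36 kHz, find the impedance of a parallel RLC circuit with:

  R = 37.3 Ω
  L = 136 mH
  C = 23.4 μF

Step 1 — Angular frequency: ω = 2π·f = 2π·1360 = 8545 rad/s.
Step 2 — Component impedances:
  R: Z = R = 37.3 Ω
  L: Z = jωL = j·8545·0.136 = 0 + j1162 Ω
  C: Z = 1/(jωC) = -j/(ω·C) = 0 - j5.001 Ω
Step 3 — Parallel combination: 1/Z_total = 1/R + 1/L + 1/C; Z_total = 0.6643 - j4.933 Ω = 4.978∠-82.3° Ω.

Z = 0.6643 - j4.933 Ω = 4.978∠-82.3° Ω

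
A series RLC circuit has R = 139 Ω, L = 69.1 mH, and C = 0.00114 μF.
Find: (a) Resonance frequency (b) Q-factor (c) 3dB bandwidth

Step 1 — Resonance: ω₀ = 1/√(LC) = 1/√(0.0691·1.14e-09) = 1.127e+05 rad/s.
Step 2 — f₀ = ω₀/(2π) = 1.793e+04 Hz.
Step 3 — Series Q: Q = ω₀L/R = 1.127e+05·0.0691/139 = 56.01.
Step 4 — Bandwidth: Δω = ω₀/Q = 2012 rad/s; BW = Δω/(2π) = 320.2 Hz.

(a) f₀ = 1.793e+04 Hz  (b) Q = 56.01  (c) BW = 320.2 Hz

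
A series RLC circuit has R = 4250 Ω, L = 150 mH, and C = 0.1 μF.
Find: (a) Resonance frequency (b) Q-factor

Step 1 — Resonance condition Im(Z)=0 gives ω₀ = 1/√(LC).
Step 2 — ω₀ = 1/√(0.15·1e-07) = 8165 rad/s.
Step 3 — f₀ = ω₀/(2π) = 1299 Hz.
Step 4 — Series Q: Q = ω₀L/R = 8165·0.15/4250 = 0.2882.

(a) f₀ = 1299 Hz  (b) Q = 0.2882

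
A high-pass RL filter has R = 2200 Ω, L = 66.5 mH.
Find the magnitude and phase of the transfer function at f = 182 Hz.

Step 1 — Angular frequency: ω = 2π·182 = 1144 rad/s.
Step 2 — Transfer function: H(jω) = jωL/(R + jωL).
Step 3 — Numerator jωL = j·76.05; denominator R + jωL = 2200 + j76.05.
Step 4 — H = 0.001193 + j0.03452.
Step 5 — Magnitude: |H| = 0.03455 (-29.2 dB); phase: φ = 88.0°.

|H| = 0.03455 (-29.2 dB), φ = 88.0°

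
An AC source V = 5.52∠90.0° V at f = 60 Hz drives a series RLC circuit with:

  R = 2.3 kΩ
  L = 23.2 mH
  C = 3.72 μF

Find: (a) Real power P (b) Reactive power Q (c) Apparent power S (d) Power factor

Step 1 — Angular frequency: ω = 2π·f = 2π·60 = 377 rad/s.
Step 2 — Component impedances:
  R: Z = R = 2300 Ω
  L: Z = jωL = j·377·0.0232 = 0 + j8.746 Ω
  C: Z = 1/(jωC) = -j/(ω·C) = 0 - j713.1 Ω
Step 3 — Series combination: Z_total = R + L + C = 2300 - j704.3 Ω = 2405∠-17.0° Ω.
Step 4 — Source phasor: V = 5.52∠90.0° V = 0 + j5.52 V.
Step 5 — Current: I = V / Z = -0.0006719 + j0.002194 A = 0.002295∠107.0° A.
Step 6 — Complex power: S = V·I* = 0.01211 - j0.003709 VA.
Step 7 — Real power: P = Re(S) = 0.01211 W.
Step 8 — Reactive power: Q = Im(S) = -0.003709 VAR.
Step 9 — Apparent power: |S| = 0.01267 VA.
Step 10 — Power factor: PF = P/|S| = 0.9562 (leading).

(a) P = 0.01211 W  (b) Q = -0.003709 VAR  (c) S = 0.01267 VA  (d) PF = 0.9562 (leading)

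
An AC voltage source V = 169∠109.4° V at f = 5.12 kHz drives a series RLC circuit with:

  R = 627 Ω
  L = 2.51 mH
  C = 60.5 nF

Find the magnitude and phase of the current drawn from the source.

Step 1 — Angular frequency: ω = 2π·f = 2π·5120 = 3.217e+04 rad/s.
Step 2 — Component impedances:
  R: Z = R = 627 Ω
  L: Z = jωL = j·3.217e+04·0.00251 = 0 + j80.75 Ω
  C: Z = 1/(jωC) = -j/(ω·C) = 0 - j513.8 Ω
Step 3 — Series combination: Z_total = R + L + C = 627 - j433.1 Ω = 762∠-34.6° Ω.
Step 4 — Source phasor: V = 169∠109.4° V = -56.14 + j159.4 V.
Step 5 — Ohm's law: I = V / Z_total = (-56.14 + j159.4) / (627 - j433.1) = -0.1795 + j0.1303 A.
Step 6 — Convert to polar: |I| = 0.2218 A, ∠I = 144.0°.

I = 0.2218∠144.0° A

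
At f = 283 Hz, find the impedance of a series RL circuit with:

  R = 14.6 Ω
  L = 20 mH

Step 1 — Angular frequency: ω = 2π·f = 2π·283 = 1778 rad/s.
Step 2 — Component impedances:
  R: Z = R = 14.6 Ω
  L: Z = jωL = j·1778·0.02 = 0 + j35.56 Ω
Step 3 — Series combination: Z_total = R + L = 14.6 + j35.56 Ω = 38.44∠67.7° Ω.

Z = 14.6 + j35.56 Ω = 38.44∠67.7° Ω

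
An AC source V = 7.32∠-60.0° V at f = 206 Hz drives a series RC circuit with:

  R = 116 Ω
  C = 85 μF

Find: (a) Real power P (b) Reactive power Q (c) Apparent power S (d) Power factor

Step 1 — Angular frequency: ω = 2π·f = 2π·206 = 1294 rad/s.
Step 2 — Component impedances:
  R: Z = R = 116 Ω
  C: Z = 1/(jωC) = -j/(ω·C) = 0 - j9.089 Ω
Step 3 — Series combination: Z_total = R + C = 116 - j9.089 Ω = 116.4∠-4.5° Ω.
Step 4 — Source phasor: V = 7.32∠-60.0° V = 3.66 - j6.339 V.
Step 5 — Current: I = V / Z = 0.03562 - j0.05186 A = 0.06291∠-55.5° A.
Step 6 — Complex power: S = V·I* = 0.4591 - j0.03597 VA.
Step 7 — Real power: P = Re(S) = 0.4591 W.
Step 8 — Reactive power: Q = Im(S) = -0.03597 VAR.
Step 9 — Apparent power: |S| = 0.4605 VA.
Step 10 — Power factor: PF = P/|S| = 0.9969 (leading).

(a) P = 0.4591 W  (b) Q = -0.03597 VAR  (c) S = 0.4605 VA  (d) PF = 0.9969 (leading)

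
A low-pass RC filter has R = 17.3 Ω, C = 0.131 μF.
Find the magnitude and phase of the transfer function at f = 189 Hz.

Step 1 — Angular frequency: ω = 2π·189 = 1188 rad/s.
Step 2 — Transfer function: H(jω) = 1/(1 + jωRC).
Step 3 — Denominator: 1 + jωRC = 1 + j·1188·17.3·1.31e-07 = 1 + j0.002691.
Step 4 — H = 1 - j0.002691.
Step 5 — Magnitude: |H| = 1 (-0.0 dB); phase: φ = -0.2°.

|H| = 1 (-0.0 dB), φ = -0.2°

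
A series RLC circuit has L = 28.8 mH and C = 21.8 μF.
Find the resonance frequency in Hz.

Step 1 — Resonance condition Im(Z)=0 gives ω₀ = 1/√(LC).
Step 2 — ω₀ = 1/√(0.0288·2.18e-05) = 1262 rad/s.
Step 3 — f₀ = ω₀/(2π) = 200.9 Hz.

f₀ = 200.9 Hz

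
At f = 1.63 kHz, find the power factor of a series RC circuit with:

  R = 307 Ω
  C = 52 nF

Step 1 — Angular frequency: ω = 2π·f = 2π·1630 = 1.024e+04 rad/s.
Step 2 — Component impedances:
  R: Z = R = 307 Ω
  C: Z = 1/(jωC) = -j/(ω·C) = 0 - j1878 Ω
Step 3 — Series combination: Z_total = R + C = 307 - j1878 Ω = 1903∠-80.7° Ω.
Step 4 — Power factor: PF = cos(φ) = Re(Z)/|Z| = 307/1902.6 = 0.1614.
Step 5 — Type: Im(Z) = -1878 ⇒ leading (phase φ = -80.7°).

PF = 0.1614 (leading, φ = -80.7°)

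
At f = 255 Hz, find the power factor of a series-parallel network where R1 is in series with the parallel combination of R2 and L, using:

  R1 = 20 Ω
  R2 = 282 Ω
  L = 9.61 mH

Step 1 — Angular frequency: ω = 2π·f = 2π·255 = 1602 rad/s.
Step 2 — Component impedances:
  R1: Z = R = 20 Ω
  R2: Z = R = 282 Ω
  L: Z = jωL = j·1602·0.00961 = 0 + j15.4 Ω
Step 3 — Parallel branch: R2 || L = 1/(1/R2 + 1/L) = 0.8382 + j15.35 Ω.
Step 4 — Series with R1: Z_total = R1 + (R2 || L) = 20.84 + j15.35 Ω = 25.88∠36.4° Ω.
Step 5 — Power factor: PF = cos(φ) = Re(Z)/|Z| = 20.838/25.882 = 0.8051.
Step 6 — Type: Im(Z) = 15.35 ⇒ lagging (phase φ = 36.4°).

PF = 0.8051 (lagging, φ = 36.4°)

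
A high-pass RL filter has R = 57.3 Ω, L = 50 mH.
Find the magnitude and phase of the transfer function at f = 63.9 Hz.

Step 1 — Angular frequency: ω = 2π·63.9 = 401.5 rad/s.
Step 2 — Transfer function: H(jω) = jωL/(R + jωL).
Step 3 — Numerator jωL = j·20.07; denominator R + jωL = 57.3 + j20.07.
Step 4 — H = 0.1093 + j0.312.
Step 5 — Magnitude: |H| = 0.3306 (-9.6 dB); phase: φ = 70.7°.

|H| = 0.3306 (-9.6 dB), φ = 70.7°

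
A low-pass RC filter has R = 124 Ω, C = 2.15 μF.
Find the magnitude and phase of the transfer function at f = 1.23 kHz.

Step 1 — Angular frequency: ω = 2π·1230 = 7728 rad/s.
Step 2 — Transfer function: H(jω) = 1/(1 + jωRC).
Step 3 — Denominator: 1 + jωRC = 1 + j·7728·124·2.15e-06 = 1 + j2.06.
Step 4 — H = 0.1907 - j0.3928.
Step 5 — Magnitude: |H| = 0.4366 (-7.2 dB); phase: φ = -64.1°.

|H| = 0.4366 (-7.2 dB), φ = -64.1°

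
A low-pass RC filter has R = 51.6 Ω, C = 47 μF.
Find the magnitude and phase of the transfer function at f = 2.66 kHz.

Step 1 — Angular frequency: ω = 2π·2660 = 1.671e+04 rad/s.
Step 2 — Transfer function: H(jω) = 1/(1 + jωRC).
Step 3 — Denominator: 1 + jωRC = 1 + j·1.671e+04·51.6·4.7e-05 = 1 + j40.53.
Step 4 — H = 0.0006083 - j0.02466.
Step 5 — Magnitude: |H| = 0.02466 (-32.2 dB); phase: φ = -88.6°.

|H| = 0.02466 (-32.2 dB), φ = -88.6°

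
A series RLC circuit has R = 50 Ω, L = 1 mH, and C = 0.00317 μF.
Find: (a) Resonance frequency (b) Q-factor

Step 1 — Resonance condition Im(Z)=0 gives ω₀ = 1/√(LC).
Step 2 — ω₀ = 1/√(0.001·3.17e-09) = 5.617e+05 rad/s.
Step 3 — f₀ = ω₀/(2π) = 8.939e+04 Hz.
Step 4 — Series Q: Q = ω₀L/R = 5.617e+05·0.001/50 = 11.23.

(a) f₀ = 8.939e+04 Hz  (b) Q = 11.23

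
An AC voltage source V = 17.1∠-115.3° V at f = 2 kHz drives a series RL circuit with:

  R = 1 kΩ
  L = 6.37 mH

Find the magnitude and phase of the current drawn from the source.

Step 1 — Angular frequency: ω = 2π·f = 2π·2000 = 1.257e+04 rad/s.
Step 2 — Component impedances:
  R: Z = R = 1000 Ω
  L: Z = jωL = j·1.257e+04·0.00637 = 0 + j80.05 Ω
Step 3 — Series combination: Z_total = R + L = 1000 + j80.05 Ω = 1003∠4.6° Ω.
Step 4 — Source phasor: V = 17.1∠-115.3° V = -7.308 - j15.46 V.
Step 5 — Ohm's law: I = V / Z_total = (-7.308 - j15.46) / (1000 + j80.05) = -0.008491 - j0.01478 A.
Step 6 — Convert to polar: |I| = 0.01705 A, ∠I = -119.9°.

I = 0.01705∠-119.9° A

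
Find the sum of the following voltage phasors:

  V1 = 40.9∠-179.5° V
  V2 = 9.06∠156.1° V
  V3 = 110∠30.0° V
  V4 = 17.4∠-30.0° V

Step 1 — Convert each phasor to rectangular form:
  V1 = 40.9·(cos(-179.5°) + j·sin(-179.5°)) = -40.9 - j0.3569 V
  V2 = 9.06·(cos(156.1°) + j·sin(156.1°)) = -8.283 + j3.671 V
  V3 = 110·(cos(30.0°) + j·sin(30.0°)) = 95.26 + j55 V
  V4 = 17.4·(cos(-30.0°) + j·sin(-30.0°)) = 15.07 - j8.7 V
Step 2 — Sum components: V_total = 61.15 + j49.61 V.
Step 3 — Convert to polar: |V_total| = 78.75 V, ∠V_total = 39.1°.

V_total = 78.75∠39.1° V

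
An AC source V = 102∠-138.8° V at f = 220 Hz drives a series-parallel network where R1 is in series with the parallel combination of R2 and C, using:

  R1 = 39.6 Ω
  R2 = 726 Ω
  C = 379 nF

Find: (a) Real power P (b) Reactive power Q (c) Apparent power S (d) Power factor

Step 1 — Angular frequency: ω = 2π·f = 2π·220 = 1382 rad/s.
Step 2 — Component impedances:
  R1: Z = R = 39.6 Ω
  R2: Z = R = 726 Ω
  C: Z = 1/(jωC) = -j/(ω·C) = 0 - j1909 Ω
Step 3 — Parallel branch: R2 || C = 1/(1/R2 + 1/C) = 634.2 - j241.2 Ω.
Step 4 — Series with R1: Z_total = R1 + (R2 || C) = 673.8 - j241.2 Ω = 715.7∠-19.7° Ω.
Step 5 — Source phasor: V = 102∠-138.8° V = -76.75 - j67.19 V.
Step 6 — Current: I = V / Z = -0.06932 - j0.1245 A = 0.1425∠-119.1° A.
Step 7 — Complex power: S = V·I* = 13.69 - j4.899 VA.
Step 8 — Real power: P = Re(S) = 13.69 W.
Step 9 — Reactive power: Q = Im(S) = -4.899 VAR.
Step 10 — Apparent power: |S| = 14.54 VA.
Step 11 — Power factor: PF = P/|S| = 0.9415 (leading).

(a) P = 13.69 W  (b) Q = -4.899 VAR  (c) S = 14.54 VA  (d) PF = 0.9415 (leading)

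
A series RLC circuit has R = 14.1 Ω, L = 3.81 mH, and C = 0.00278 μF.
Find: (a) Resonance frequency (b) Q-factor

Step 1 — Resonance condition Im(Z)=0 gives ω₀ = 1/√(LC).
Step 2 — ω₀ = 1/√(0.00381·2.78e-09) = 3.073e+05 rad/s.
Step 3 — f₀ = ω₀/(2π) = 4.89e+04 Hz.
Step 4 — Series Q: Q = ω₀L/R = 3.073e+05·0.00381/14.1 = 83.03.

(a) f₀ = 4.89e+04 Hz  (b) Q = 83.03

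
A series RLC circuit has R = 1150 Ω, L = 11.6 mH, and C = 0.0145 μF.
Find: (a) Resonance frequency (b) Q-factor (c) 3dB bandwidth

Step 1 — Resonance: ω₀ = 1/√(LC) = 1/√(0.0116·1.45e-08) = 7.711e+04 rad/s.
Step 2 — f₀ = ω₀/(2π) = 1.227e+04 Hz.
Step 3 — Series Q: Q = ω₀L/R = 7.711e+04·0.0116/1150 = 0.7778.
Step 4 — Bandwidth: Δω = ω₀/Q = 9.914e+04 rad/s; BW = Δω/(2π) = 1.578e+04 Hz.

(a) f₀ = 1.227e+04 Hz  (b) Q = 0.7778  (c) BW = 1.578e+04 Hz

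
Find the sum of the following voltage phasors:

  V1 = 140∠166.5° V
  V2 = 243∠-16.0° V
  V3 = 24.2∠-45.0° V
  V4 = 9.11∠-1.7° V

Step 1 — Convert each phasor to rectangular form:
  V1 = 140·(cos(166.5°) + j·sin(166.5°)) = -136.1 + j32.68 V
  V2 = 243·(cos(-16.0°) + j·sin(-16.0°)) = 233.6 - j66.98 V
  V3 = 24.2·(cos(-45.0°) + j·sin(-45.0°)) = 17.11 - j17.11 V
  V4 = 9.11·(cos(-1.7°) + j·sin(-1.7°)) = 9.106 - j0.2703 V
Step 2 — Sum components: V_total = 123.7 - j51.68 V.
Step 3 — Convert to polar: |V_total| = 134 V, ∠V_total = -22.7°.

V_total = 134∠-22.7° V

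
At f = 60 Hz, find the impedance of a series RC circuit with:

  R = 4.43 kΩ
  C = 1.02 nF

Step 1 — Angular frequency: ω = 2π·f = 2π·60 = 377 rad/s.
Step 2 — Component impedances:
  R: Z = R = 4430 Ω
  C: Z = 1/(jωC) = -j/(ω·C) = 0 - j2.601e+06 Ω
Step 3 — Series combination: Z_total = R + C = 4430 - j2.601e+06 Ω = 2.601e+06∠-89.9° Ω.

Z = 4430 - j2.601e+06 Ω = 2.601e+06∠-89.9° Ω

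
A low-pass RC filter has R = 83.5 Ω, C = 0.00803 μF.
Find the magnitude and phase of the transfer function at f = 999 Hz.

Step 1 — Angular frequency: ω = 2π·999 = 6277 rad/s.
Step 2 — Transfer function: H(jω) = 1/(1 + jωRC).
Step 3 — Denominator: 1 + jωRC = 1 + j·6277·83.5·8.03e-09 = 1 + j0.004209.
Step 4 — H = 1 - j0.004209.
Step 5 — Magnitude: |H| = 1 (-0.0 dB); phase: φ = -0.2°.

|H| = 1 (-0.0 dB), φ = -0.2°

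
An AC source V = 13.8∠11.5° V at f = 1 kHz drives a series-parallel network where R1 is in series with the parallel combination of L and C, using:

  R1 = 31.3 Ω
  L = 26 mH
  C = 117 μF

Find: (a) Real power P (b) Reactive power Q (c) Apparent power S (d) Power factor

Step 1 — Angular frequency: ω = 2π·f = 2π·1000 = 6283 rad/s.
Step 2 — Component impedances:
  R1: Z = R = 31.3 Ω
  L: Z = jωL = j·6283·0.026 = 0 + j163.4 Ω
  C: Z = 1/(jωC) = -j/(ω·C) = 0 - j1.36 Ω
Step 3 — Parallel branch: L || C = 1/(1/L + 1/C) = 0 - j1.372 Ω.
Step 4 — Series with R1: Z_total = R1 + (L || C) = 31.3 - j1.372 Ω = 31.33∠-2.5° Ω.
Step 5 — Source phasor: V = 13.8∠11.5° V = 13.52 + j2.751 V.
Step 6 — Current: I = V / Z = 0.4274 + j0.1066 A = 0.4405∠14.0° A.
Step 7 — Complex power: S = V·I* = 6.073 - j0.2661 VA.
Step 8 — Real power: P = Re(S) = 6.073 W.
Step 9 — Reactive power: Q = Im(S) = -0.2661 VAR.
Step 10 — Apparent power: |S| = 6.079 VA.
Step 11 — Power factor: PF = P/|S| = 0.999 (leading).

(a) P = 6.073 W  (b) Q = -0.2661 VAR  (c) S = 6.079 VA  (d) PF = 0.999 (leading)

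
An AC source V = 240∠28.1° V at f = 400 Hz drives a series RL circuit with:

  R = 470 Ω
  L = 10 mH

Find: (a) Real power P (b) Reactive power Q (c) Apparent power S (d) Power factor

Step 1 — Angular frequency: ω = 2π·f = 2π·400 = 2513 rad/s.
Step 2 — Component impedances:
  R: Z = R = 470 Ω
  L: Z = jωL = j·2513·0.01 = 0 + j25.13 Ω
Step 3 — Series combination: Z_total = R + L = 470 + j25.13 Ω = 470.7∠3.1° Ω.
Step 4 — Source phasor: V = 240∠28.1° V = 211.7 + j113 V.
Step 5 — Current: I = V / Z = 0.462 + j0.2158 A = 0.5099∠25.0° A.
Step 6 — Complex power: S = V·I* = 122.2 + j6.535 VA.
Step 7 — Real power: P = Re(S) = 122.2 W.
Step 8 — Reactive power: Q = Im(S) = 6.535 VAR.
Step 9 — Apparent power: |S| = 122.4 VA.
Step 10 — Power factor: PF = P/|S| = 0.9986 (lagging).

(a) P = 122.2 W  (b) Q = 6.535 VAR  (c) S = 122.4 VA  (d) PF = 0.9986 (lagging)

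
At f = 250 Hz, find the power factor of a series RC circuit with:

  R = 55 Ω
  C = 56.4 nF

Step 1 — Angular frequency: ω = 2π·f = 2π·250 = 1571 rad/s.
Step 2 — Component impedances:
  R: Z = R = 55 Ω
  C: Z = 1/(jωC) = -j/(ω·C) = 0 - j1.129e+04 Ω
Step 3 — Series combination: Z_total = R + C = 55 - j1.129e+04 Ω = 1.129e+04∠-89.7° Ω.
Step 4 — Power factor: PF = cos(φ) = Re(Z)/|Z| = 55/11287.7 = 0.004873.
Step 5 — Type: Im(Z) = -1.129e+04 ⇒ leading (phase φ = -89.7°).

PF = 0.004873 (leading, φ = -89.7°)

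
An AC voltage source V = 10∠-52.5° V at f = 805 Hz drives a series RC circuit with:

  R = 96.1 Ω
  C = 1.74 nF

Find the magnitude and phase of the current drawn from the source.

Step 1 — Angular frequency: ω = 2π·f = 2π·805 = 5058 rad/s.
Step 2 — Component impedances:
  R: Z = R = 96.1 Ω
  C: Z = 1/(jωC) = -j/(ω·C) = 0 - j1.136e+05 Ω
Step 3 — Series combination: Z_total = R + C = 96.1 - j1.136e+05 Ω = 1.136e+05∠-90.0° Ω.
Step 4 — Source phasor: V = 10∠-52.5° V = 6.088 - j7.934 V.
Step 5 — Ohm's law: I = V / Z_total = (6.088 - j7.934) / (96.1 - j1.136e+05) = 6.987e-05 + j5.352e-05 A.
Step 6 — Convert to polar: |I| = 8.801e-05 A, ∠I = 37.5°.

I = 8.801e-05∠37.5° A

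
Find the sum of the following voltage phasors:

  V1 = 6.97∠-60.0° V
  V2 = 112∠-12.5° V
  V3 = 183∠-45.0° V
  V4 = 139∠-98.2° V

Step 1 — Convert each phasor to rectangular form:
  V1 = 6.97·(cos(-60.0°) + j·sin(-60.0°)) = 3.485 - j6.036 V
  V2 = 112·(cos(-12.5°) + j·sin(-12.5°)) = 109.3 - j24.24 V
  V3 = 183·(cos(-45.0°) + j·sin(-45.0°)) = 129.4 - j129.4 V
  V4 = 139·(cos(-98.2°) + j·sin(-98.2°)) = -19.83 - j137.6 V
Step 2 — Sum components: V_total = 222.4 - j297.3 V.
Step 3 — Convert to polar: |V_total| = 371.2 V, ∠V_total = -53.2°.

V_total = 371.2∠-53.2° V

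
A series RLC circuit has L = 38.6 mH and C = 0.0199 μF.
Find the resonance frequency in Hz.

Step 1 — Resonance condition Im(Z)=0 gives ω₀ = 1/√(LC).
Step 2 — ω₀ = 1/√(0.0386·1.99e-08) = 3.608e+04 rad/s.
Step 3 — f₀ = ω₀/(2π) = 5742 Hz.

f₀ = 5742 Hz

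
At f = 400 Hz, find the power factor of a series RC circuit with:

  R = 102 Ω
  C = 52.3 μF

Step 1 — Angular frequency: ω = 2π·f = 2π·400 = 2513 rad/s.
Step 2 — Component impedances:
  R: Z = R = 102 Ω
  C: Z = 1/(jωC) = -j/(ω·C) = 0 - j7.608 Ω
Step 3 — Series combination: Z_total = R + C = 102 - j7.608 Ω = 102.3∠-4.3° Ω.
Step 4 — Power factor: PF = cos(φ) = Re(Z)/|Z| = 102/102.283 = 0.9972.
Step 5 — Type: Im(Z) = -7.608 ⇒ leading (phase φ = -4.3°).

PF = 0.9972 (leading, φ = -4.3°)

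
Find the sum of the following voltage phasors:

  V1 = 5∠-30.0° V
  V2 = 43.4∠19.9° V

Step 1 — Convert each phasor to rectangular form:
  V1 = 5·(cos(-30.0°) + j·sin(-30.0°)) = 4.33 - j2.5 V
  V2 = 43.4·(cos(19.9°) + j·sin(19.9°)) = 40.81 + j14.77 V
Step 2 — Sum components: V_total = 45.14 + j12.27 V.
Step 3 — Convert to polar: |V_total| = 46.78 V, ∠V_total = 15.2°.

V_total = 46.78∠15.2° V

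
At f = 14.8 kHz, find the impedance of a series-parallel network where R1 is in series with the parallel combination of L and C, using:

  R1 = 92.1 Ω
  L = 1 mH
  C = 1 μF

Step 1 — Angular frequency: ω = 2π·f = 2π·1.48e+04 = 9.299e+04 rad/s.
Step 2 — Component impedances:
  R1: Z = R = 92.1 Ω
  L: Z = jωL = j·9.299e+04·0.001 = 0 + j92.99 Ω
  C: Z = 1/(jωC) = -j/(ω·C) = 0 - j10.75 Ω
Step 3 — Parallel branch: L || C = 1/(1/L + 1/C) = 0 - j12.16 Ω.
Step 4 — Series with R1: Z_total = R1 + (L || C) = 92.1 - j12.16 Ω = 92.9∠-7.5° Ω.

Z = 92.1 - j12.16 Ω = 92.9∠-7.5° Ω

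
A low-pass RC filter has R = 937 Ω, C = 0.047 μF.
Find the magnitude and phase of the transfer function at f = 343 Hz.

Step 1 — Angular frequency: ω = 2π·343 = 2155 rad/s.
Step 2 — Transfer function: H(jω) = 1/(1 + jωRC).
Step 3 — Denominator: 1 + jωRC = 1 + j·2155·937·4.7e-08 = 1 + j0.09491.
Step 4 — H = 0.9911 - j0.09406.
Step 5 — Magnitude: |H| = 0.9955 (-0.0 dB); phase: φ = -5.4°.

|H| = 0.9955 (-0.0 dB), φ = -5.4°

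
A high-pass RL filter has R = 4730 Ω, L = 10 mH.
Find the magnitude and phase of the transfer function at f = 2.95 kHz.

Step 1 — Angular frequency: ω = 2π·2950 = 1.854e+04 rad/s.
Step 2 — Transfer function: H(jω) = jωL/(R + jωL).
Step 3 — Numerator jωL = j·185.4; denominator R + jωL = 4730 + j185.4.
Step 4 — H = 0.001533 + j0.03913.
Step 5 — Magnitude: |H| = 0.03916 (-28.1 dB); phase: φ = 87.8°.

|H| = 0.03916 (-28.1 dB), φ = 87.8°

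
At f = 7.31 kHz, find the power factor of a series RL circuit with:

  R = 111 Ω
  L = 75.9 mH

Step 1 — Angular frequency: ω = 2π·f = 2π·7310 = 4.593e+04 rad/s.
Step 2 — Component impedances:
  R: Z = R = 111 Ω
  L: Z = jωL = j·4.593e+04·0.0759 = 0 + j3486 Ω
Step 3 — Series combination: Z_total = R + L = 111 + j3486 Ω = 3488∠88.2° Ω.
Step 4 — Power factor: PF = cos(φ) = Re(Z)/|Z| = 111/3488 = 0.03182.
Step 5 — Type: Im(Z) = 3486 ⇒ lagging (phase φ = 88.2°).

PF = 0.03182 (lagging, φ = 88.2°)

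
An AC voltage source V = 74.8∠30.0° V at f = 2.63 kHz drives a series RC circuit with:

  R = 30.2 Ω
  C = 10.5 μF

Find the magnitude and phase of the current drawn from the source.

Step 1 — Angular frequency: ω = 2π·f = 2π·2630 = 1.652e+04 rad/s.
Step 2 — Component impedances:
  R: Z = R = 30.2 Ω
  C: Z = 1/(jωC) = -j/(ω·C) = 0 - j5.763 Ω
Step 3 — Series combination: Z_total = R + C = 30.2 - j5.763 Ω = 30.75∠-10.8° Ω.
Step 4 — Source phasor: V = 74.8∠30.0° V = 64.78 + j37.4 V.
Step 5 — Ohm's law: I = V / Z_total = (64.78 + j37.4) / (30.2 - j5.763) = 1.842 + j1.59 A.
Step 6 — Convert to polar: |I| = 2.433 A, ∠I = 40.8°.

I = 2.433∠40.8° A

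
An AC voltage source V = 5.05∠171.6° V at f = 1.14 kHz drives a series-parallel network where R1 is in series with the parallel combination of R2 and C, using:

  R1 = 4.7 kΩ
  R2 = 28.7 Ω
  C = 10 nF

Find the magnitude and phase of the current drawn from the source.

Step 1 — Angular frequency: ω = 2π·f = 2π·1140 = 7163 rad/s.
Step 2 — Component impedances:
  R1: Z = R = 4700 Ω
  R2: Z = R = 28.7 Ω
  C: Z = 1/(jωC) = -j/(ω·C) = 0 - j1.396e+04 Ω
Step 3 — Parallel branch: R2 || C = 1/(1/R2 + 1/C) = 28.7 - j0.059 Ω.
Step 4 — Series with R1: Z_total = R1 + (R2 || C) = 4729 - j0.059 Ω = 4729∠-0.0° Ω.
Step 5 — Source phasor: V = 5.05∠171.6° V = -4.996 + j0.7377 V.
Step 6 — Ohm's law: I = V / Z_total = (-4.996 + j0.7377) / (4729 - j0.059) = -0.001056 + j0.000156 A.
Step 7 — Convert to polar: |I| = 0.001068 A, ∠I = 171.6°.

I = 0.001068∠171.6° A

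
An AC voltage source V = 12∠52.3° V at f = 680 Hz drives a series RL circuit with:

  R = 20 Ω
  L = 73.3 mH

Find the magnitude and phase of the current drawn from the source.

Step 1 — Angular frequency: ω = 2π·f = 2π·680 = 4273 rad/s.
Step 2 — Component impedances:
  R: Z = R = 20 Ω
  L: Z = jωL = j·4273·0.0733 = 0 + j313.2 Ω
Step 3 — Series combination: Z_total = R + L = 20 + j313.2 Ω = 313.8∠86.3° Ω.
Step 4 — Source phasor: V = 12∠52.3° V = 7.338 + j9.495 V.
Step 5 — Ohm's law: I = V / Z_total = (7.338 + j9.495) / (20 + j313.2) = 0.03168 - j0.02141 A.
Step 6 — Convert to polar: |I| = 0.03824 A, ∠I = -34.0°.

I = 0.03824∠-34.0° A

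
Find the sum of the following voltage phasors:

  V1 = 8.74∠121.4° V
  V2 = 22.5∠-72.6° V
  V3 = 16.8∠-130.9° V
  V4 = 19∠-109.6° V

Step 1 — Convert each phasor to rectangular form:
  V1 = 8.74·(cos(121.4°) + j·sin(121.4°)) = -4.554 + j7.46 V
  V2 = 22.5·(cos(-72.6°) + j·sin(-72.6°)) = 6.728 - j21.47 V
  V3 = 16.8·(cos(-130.9°) + j·sin(-130.9°)) = -11 - j12.7 V
  V4 = 19·(cos(-109.6°) + j·sin(-109.6°)) = -6.374 - j17.9 V
Step 2 — Sum components: V_total = -15.2 - j44.61 V.
Step 3 — Convert to polar: |V_total| = 47.13 V, ∠V_total = -108.8°.

V_total = 47.13∠-108.8° V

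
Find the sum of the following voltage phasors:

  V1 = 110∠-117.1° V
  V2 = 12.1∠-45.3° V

Step 1 — Convert each phasor to rectangular form:
  V1 = 110·(cos(-117.1°) + j·sin(-117.1°)) = -50.11 - j97.92 V
  V2 = 12.1·(cos(-45.3°) + j·sin(-45.3°)) = 8.511 - j8.601 V
Step 2 — Sum components: V_total = -41.6 - j106.5 V.
Step 3 — Convert to polar: |V_total| = 114.4 V, ∠V_total = -111.3°.

V_total = 114.4∠-111.3° V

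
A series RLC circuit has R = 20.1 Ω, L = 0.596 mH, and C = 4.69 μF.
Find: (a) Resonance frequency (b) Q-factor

Step 1 — Resonance condition Im(Z)=0 gives ω₀ = 1/√(LC).
Step 2 — ω₀ = 1/√(0.000596·4.69e-06) = 1.891e+04 rad/s.
Step 3 — f₀ = ω₀/(2π) = 3010 Hz.
Step 4 — Series Q: Q = ω₀L/R = 1.891e+04·0.000596/20.1 = 0.5608.

(a) f₀ = 3010 Hz  (b) Q = 0.5608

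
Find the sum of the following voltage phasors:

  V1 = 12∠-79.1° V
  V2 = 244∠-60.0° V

Step 1 — Convert each phasor to rectangular form:
  V1 = 12·(cos(-79.1°) + j·sin(-79.1°)) = 2.269 - j11.78 V
  V2 = 244·(cos(-60.0°) + j·sin(-60.0°)) = 122 - j211.3 V
Step 2 — Sum components: V_total = 124.3 - j223.1 V.
Step 3 — Convert to polar: |V_total| = 255.4 V, ∠V_total = -60.9°.

V_total = 255.4∠-60.9° V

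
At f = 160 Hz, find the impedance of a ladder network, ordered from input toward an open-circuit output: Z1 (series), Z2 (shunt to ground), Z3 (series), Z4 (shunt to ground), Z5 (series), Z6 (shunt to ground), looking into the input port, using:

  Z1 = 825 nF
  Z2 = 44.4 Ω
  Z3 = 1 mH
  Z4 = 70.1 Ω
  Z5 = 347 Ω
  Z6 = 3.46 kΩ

Step 1 — Angular frequency: ω = 2π·f = 2π·160 = 1005 rad/s.
Step 2 — Component impedances:
  Z1: Z = 1/(jωC) = -j/(ω·C) = 0 - j1206 Ω
  Z2: Z = R = 44.4 Ω
  Z3: Z = jωL = j·1005·0.001 = 0 + j1.005 Ω
  Z4: Z = R = 70.1 Ω
  Z5: Z = R = 347 Ω
  Z6: Z = R = 3460 Ω
Step 3 — Ladder network (open output): work backward from the far end, alternating series and parallel combinations. Z_in = 26.99 - j1206 Ω = 1206∠-88.7° Ω.

Z = 26.99 - j1206 Ω = 1206∠-88.7° Ω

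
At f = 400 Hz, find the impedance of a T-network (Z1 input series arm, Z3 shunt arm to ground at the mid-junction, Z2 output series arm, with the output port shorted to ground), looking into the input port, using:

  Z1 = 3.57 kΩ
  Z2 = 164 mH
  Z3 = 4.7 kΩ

Step 1 — Angular frequency: ω = 2π·f = 2π·400 = 2513 rad/s.
Step 2 — Component impedances:
  Z1: Z = R = 3570 Ω
  Z2: Z = jωL = j·2513·0.164 = 0 + j412.2 Ω
  Z3: Z = R = 4700 Ω
Step 3 — With the output port shorted to ground, the output series arm Z2 runs from the junction to ground; the shunt arm Z3 also runs from the junction to ground. They appear in parallel: Z3 || Z2 = 35.87 + j409 Ω.
Step 4 — Series with input arm Z1: Z_in = Z1 + (Z3 || Z2) = 3606 + j409 Ω = 3629∠6.5° Ω.

Z = 3606 + j409 Ω = 3629∠6.5° Ω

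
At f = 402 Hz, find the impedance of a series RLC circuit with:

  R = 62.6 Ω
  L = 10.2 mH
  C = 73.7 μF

Step 1 — Angular frequency: ω = 2π·f = 2π·402 = 2526 rad/s.
Step 2 — Component impedances:
  R: Z = R = 62.6 Ω
  L: Z = jωL = j·2526·0.0102 = 0 + j25.76 Ω
  C: Z = 1/(jωC) = -j/(ω·C) = 0 - j5.372 Ω
Step 3 — Series combination: Z_total = R + L + C = 62.6 + j20.39 Ω = 65.84∠18.0° Ω.

Z = 62.6 + j20.39 Ω = 65.84∠18.0° Ω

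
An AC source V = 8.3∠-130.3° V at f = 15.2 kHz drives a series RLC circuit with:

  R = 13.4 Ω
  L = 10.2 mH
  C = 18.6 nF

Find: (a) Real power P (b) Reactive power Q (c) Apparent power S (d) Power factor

Step 1 — Angular frequency: ω = 2π·f = 2π·1.52e+04 = 9.55e+04 rad/s.
Step 2 — Component impedances:
  R: Z = R = 13.4 Ω
  L: Z = jωL = j·9.55e+04·0.0102 = 0 + j974.1 Ω
  C: Z = 1/(jωC) = -j/(ω·C) = 0 - j562.9 Ω
Step 3 — Series combination: Z_total = R + L + C = 13.4 + j411.2 Ω = 411.4∠88.1° Ω.
Step 4 — Source phasor: V = 8.3∠-130.3° V = -5.368 - j6.33 V.
Step 5 — Current: I = V / Z = -0.0158 + j0.01254 A = 0.02017∠141.6° A.
Step 6 — Complex power: S = V·I* = 0.005454 + j0.1674 VA.
Step 7 — Real power: P = Re(S) = 0.005454 W.
Step 8 — Reactive power: Q = Im(S) = 0.1674 VAR.
Step 9 — Apparent power: |S| = 0.1674 VA.
Step 10 — Power factor: PF = P/|S| = 0.03257 (lagging).

(a) P = 0.005454 W  (b) Q = 0.1674 VAR  (c) S = 0.1674 VA  (d) PF = 0.03257 (lagging)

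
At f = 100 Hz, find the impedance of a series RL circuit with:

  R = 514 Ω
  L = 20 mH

Step 1 — Angular frequency: ω = 2π·f = 2π·100 = 628.3 rad/s.
Step 2 — Component impedances:
  R: Z = R = 514 Ω
  L: Z = jωL = j·628.3·0.02 = 0 + j12.57 Ω
Step 3 — Series combination: Z_total = R + L = 514 + j12.57 Ω = 514.2∠1.4° Ω.

Z = 514 + j12.57 Ω = 514.2∠1.4° Ω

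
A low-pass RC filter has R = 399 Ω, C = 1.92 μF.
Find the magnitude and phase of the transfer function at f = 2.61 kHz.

Step 1 — Angular frequency: ω = 2π·2610 = 1.64e+04 rad/s.
Step 2 — Transfer function: H(jω) = 1/(1 + jωRC).
Step 3 — Denominator: 1 + jωRC = 1 + j·1.64e+04·399·1.92e-06 = 1 + j12.56.
Step 4 — H = 0.006296 - j0.0791.
Step 5 — Magnitude: |H| = 0.07935 (-22.0 dB); phase: φ = -85.4°.

|H| = 0.07935 (-22.0 dB), φ = -85.4°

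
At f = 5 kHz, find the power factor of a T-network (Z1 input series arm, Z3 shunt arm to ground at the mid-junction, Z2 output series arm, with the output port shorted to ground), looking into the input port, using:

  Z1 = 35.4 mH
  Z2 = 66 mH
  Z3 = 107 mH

Step 1 — Angular frequency: ω = 2π·f = 2π·5000 = 3.142e+04 rad/s.
Step 2 — Component impedances:
  Z1: Z = jωL = j·3.142e+04·0.0354 = 0 + j1112 Ω
  Z2: Z = jωL = j·3.142e+04·0.066 = 0 + j2073 Ω
  Z3: Z = jωL = j·3.142e+04·0.107 = 0 + j3362 Ω
Step 3 — With the output port shorted to ground, the output series arm Z2 runs from the junction to ground; the shunt arm Z3 also runs from the junction to ground. They appear in parallel: Z3 || Z2 = 0 + j1282 Ω.
Step 4 — Series with input arm Z1: Z_in = Z1 + (Z3 || Z2) = 0 + j2395 Ω = 2395∠90.0° Ω.
Step 5 — Power factor: PF = cos(φ) = Re(Z)/|Z| = 0/2395 = 0.
Step 6 — Type: Im(Z) = 2395 ⇒ lagging (phase φ = 90.0°).

PF = 0 (lagging, φ = 90.0°)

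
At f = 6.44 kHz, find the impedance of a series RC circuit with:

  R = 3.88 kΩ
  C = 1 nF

Step 1 — Angular frequency: ω = 2π·f = 2π·6440 = 4.046e+04 rad/s.
Step 2 — Component impedances:
  R: Z = R = 3880 Ω
  C: Z = 1/(jωC) = -j/(ω·C) = 0 - j2.471e+04 Ω
Step 3 — Series combination: Z_total = R + C = 3880 - j2.471e+04 Ω = 2.502e+04∠-81.1° Ω.

Z = 3880 - j2.471e+04 Ω = 2.502e+04∠-81.1° Ω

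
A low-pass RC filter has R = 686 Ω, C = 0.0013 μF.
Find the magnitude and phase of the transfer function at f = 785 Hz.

Step 1 — Angular frequency: ω = 2π·785 = 4932 rad/s.
Step 2 — Transfer function: H(jω) = 1/(1 + jωRC).
Step 3 — Denominator: 1 + jωRC = 1 + j·4932·686·1.3e-09 = 1 + j0.004399.
Step 4 — H = 1 - j0.004399.
Step 5 — Magnitude: |H| = 1 (-0.0 dB); phase: φ = -0.3°.

|H| = 1 (-0.0 dB), φ = -0.3°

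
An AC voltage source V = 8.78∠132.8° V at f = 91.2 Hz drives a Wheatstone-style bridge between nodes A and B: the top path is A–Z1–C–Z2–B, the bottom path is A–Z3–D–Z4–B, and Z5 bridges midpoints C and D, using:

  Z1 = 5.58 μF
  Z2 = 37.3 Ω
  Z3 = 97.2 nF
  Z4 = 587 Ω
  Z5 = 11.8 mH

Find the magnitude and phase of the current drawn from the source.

Step 1 — Angular frequency: ω = 2π·f = 2π·91.2 = 573 rad/s.
Step 2 — Component impedances:
  Z1: Z = 1/(jωC) = -j/(ω·C) = 0 - j312.7 Ω
  Z2: Z = R = 37.3 Ω
  Z3: Z = 1/(jωC) = -j/(ω·C) = 0 - j1.795e+04 Ω
  Z4: Z = R = 587 Ω
  Z5: Z = jωL = j·573·0.0118 = 0 + j6.762 Ω
Step 3 — Bridge requires nodal analysis (the Z5 bridge couples midpoints C and D, so the two paths cannot be reduced to a simple series/parallel combination). Setting node B to ground and injecting 1 A at node A, the 3-node admittance system at A, C, D solves to V_A = Z_AB = 35.07 - j307.4 Ω = 309.4∠-83.5° Ω.
Step 4 — Source phasor: V = 8.78∠132.8° V = -5.965 + j6.442 V.
Step 5 — Ohm's law: I = V / Z_total = (-5.965 + j6.442) / (35.07 - j307.4) = -0.02287 - j0.0168 A.
Step 6 — Convert to polar: |I| = 0.02838 A, ∠I = -143.7°.

I = 0.02838∠-143.7° A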